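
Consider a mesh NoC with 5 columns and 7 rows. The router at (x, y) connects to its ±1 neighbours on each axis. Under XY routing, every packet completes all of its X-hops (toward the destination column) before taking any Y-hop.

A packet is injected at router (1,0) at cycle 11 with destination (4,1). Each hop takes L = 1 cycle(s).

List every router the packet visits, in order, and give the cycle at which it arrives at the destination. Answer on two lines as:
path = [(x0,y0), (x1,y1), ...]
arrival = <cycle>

hop 0: (1,0) @ cyc 11
hop 1: (2,0) @ cyc 12  [E]
hop 2: (3,0) @ cyc 13  [E]
hop 3: (4,0) @ cyc 14  [E]
hop 4: (4,1) @ cyc 15  [N]

path = [(1,0), (2,0), (3,0), (4,0), (4,1)]
arrival = 15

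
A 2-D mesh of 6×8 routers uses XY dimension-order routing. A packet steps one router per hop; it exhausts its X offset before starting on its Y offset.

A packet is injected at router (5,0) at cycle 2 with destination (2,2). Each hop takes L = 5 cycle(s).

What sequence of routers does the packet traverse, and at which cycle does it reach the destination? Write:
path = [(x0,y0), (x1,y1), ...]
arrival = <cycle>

  0. router=(5,0) cycle=2 (inject)
  1. router=(4,0) cycle=7 dir=W
  2. router=(3,0) cycle=12 dir=W
  3. router=(2,0) cycle=17 dir=W
  4. router=(2,1) cycle=22 dir=N
  5. router=(2,2) cycle=27 dir=N

path = [(5,0), (4,0), (3,0), (2,0), (2,1), (2,2)]
arrival = 27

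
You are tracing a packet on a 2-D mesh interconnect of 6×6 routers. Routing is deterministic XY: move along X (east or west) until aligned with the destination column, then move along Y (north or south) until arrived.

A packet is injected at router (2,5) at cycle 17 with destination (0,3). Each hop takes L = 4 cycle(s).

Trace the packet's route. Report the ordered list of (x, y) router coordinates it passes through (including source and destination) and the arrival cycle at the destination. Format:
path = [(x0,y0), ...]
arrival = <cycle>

path = [(2,5), (1,5), (0,5), (0,4), (0,3)]
arrival = 33

t=17: at (2,5)
t=21: at (1,5) after W
t=25: at (0,5) after W
t=29: at (0,4) after S
t=33: at (0,3) after S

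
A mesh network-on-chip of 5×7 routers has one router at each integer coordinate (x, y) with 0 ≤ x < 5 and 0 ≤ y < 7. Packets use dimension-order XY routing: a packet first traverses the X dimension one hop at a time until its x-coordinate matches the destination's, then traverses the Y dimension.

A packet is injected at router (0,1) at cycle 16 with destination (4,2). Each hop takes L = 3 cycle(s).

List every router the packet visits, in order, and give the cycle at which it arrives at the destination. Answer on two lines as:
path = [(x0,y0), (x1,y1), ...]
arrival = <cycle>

path = [(0,1), (1,1), (2,1), (3,1), (4,1), (4,2)]
arrival = 31

  0. router=(0,1) cycle=16 (inject)
  1. router=(1,1) cycle=19 dir=E
  2. router=(2,1) cycle=22 dir=E
  3. router=(3,1) cycle=25 dir=E
  4. router=(4,1) cycle=28 dir=E
  5. router=(4,2) cycle=31 dir=N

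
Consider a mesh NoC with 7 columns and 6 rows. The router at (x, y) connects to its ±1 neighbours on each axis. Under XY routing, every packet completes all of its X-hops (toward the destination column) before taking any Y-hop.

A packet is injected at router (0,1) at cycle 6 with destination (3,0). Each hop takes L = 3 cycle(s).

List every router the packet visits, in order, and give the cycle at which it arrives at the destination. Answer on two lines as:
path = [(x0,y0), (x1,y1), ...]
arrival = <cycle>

path = [(0,1), (1,1), (2,1), (3,1), (3,0)]
arrival = 18

t=6: at (0,1)
t=9: at (1,1) after E
t=12: at (2,1) after E
t=15: at (3,1) after E
t=18: at (3,0) after S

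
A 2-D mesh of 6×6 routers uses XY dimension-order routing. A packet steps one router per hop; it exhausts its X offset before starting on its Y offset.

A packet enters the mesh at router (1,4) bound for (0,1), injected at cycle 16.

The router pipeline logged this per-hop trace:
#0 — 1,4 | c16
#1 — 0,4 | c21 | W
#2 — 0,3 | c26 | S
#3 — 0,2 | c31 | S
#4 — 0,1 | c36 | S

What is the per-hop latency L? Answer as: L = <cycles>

L = 5

cyc[1] − cyc[0] = 21 − 16 = 5.
Each hop adds L, hence L = 5.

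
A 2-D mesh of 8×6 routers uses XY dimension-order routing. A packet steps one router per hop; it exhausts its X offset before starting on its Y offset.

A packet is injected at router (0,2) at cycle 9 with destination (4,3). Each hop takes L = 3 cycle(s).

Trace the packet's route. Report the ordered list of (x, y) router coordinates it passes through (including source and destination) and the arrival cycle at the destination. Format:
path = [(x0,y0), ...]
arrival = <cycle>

[0] x=0 y=2 t=9
[1] x=1 y=2 t=12 →E
[2] x=2 y=2 t=15 →E
[3] x=3 y=2 t=18 →E
[4] x=4 y=2 t=21 →E
[5] x=4 y=3 t=24 →N

path = [(0,2), (1,2), (2,2), (3,2), (4,2), (4,3)]
arrival = 24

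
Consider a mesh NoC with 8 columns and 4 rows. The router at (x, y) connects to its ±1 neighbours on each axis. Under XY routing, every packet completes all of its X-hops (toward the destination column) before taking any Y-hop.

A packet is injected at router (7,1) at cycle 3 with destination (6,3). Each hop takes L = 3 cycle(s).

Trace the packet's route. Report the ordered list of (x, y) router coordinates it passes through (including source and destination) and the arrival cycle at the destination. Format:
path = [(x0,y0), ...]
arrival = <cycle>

path = [(7,1), (6,1), (6,2), (6,3)]
arrival = 12

#0 — 7,1 | c3
#1 — 6,1 | c6 | W
#2 — 6,2 | c9 | N
#3 — 6,3 | c12 | N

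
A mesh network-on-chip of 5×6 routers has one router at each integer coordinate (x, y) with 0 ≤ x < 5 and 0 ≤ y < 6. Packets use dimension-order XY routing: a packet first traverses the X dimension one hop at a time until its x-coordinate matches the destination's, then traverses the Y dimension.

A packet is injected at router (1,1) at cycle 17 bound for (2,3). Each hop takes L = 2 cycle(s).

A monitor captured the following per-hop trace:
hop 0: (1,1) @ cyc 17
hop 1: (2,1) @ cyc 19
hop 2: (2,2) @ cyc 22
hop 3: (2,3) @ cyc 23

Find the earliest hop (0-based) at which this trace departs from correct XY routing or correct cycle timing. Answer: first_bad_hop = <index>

first_bad_hop = 2

[1] (+1,+0) / 2c ⇒ ok
[2] (+0,+1) / 3c ⇒ BAD: Δcyc=3≠L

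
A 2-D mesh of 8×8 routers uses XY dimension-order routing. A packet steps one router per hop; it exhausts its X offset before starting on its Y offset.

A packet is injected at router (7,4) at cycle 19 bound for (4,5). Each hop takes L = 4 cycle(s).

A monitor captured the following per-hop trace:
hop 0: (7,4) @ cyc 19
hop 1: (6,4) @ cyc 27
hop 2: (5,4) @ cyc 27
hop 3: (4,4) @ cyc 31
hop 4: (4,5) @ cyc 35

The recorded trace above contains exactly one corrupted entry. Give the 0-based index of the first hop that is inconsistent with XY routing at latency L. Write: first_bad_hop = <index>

first_bad_hop = 1

  1: Δx=-1 Δy=+0 Δt=8 [BAD: Δcyc=8≠L]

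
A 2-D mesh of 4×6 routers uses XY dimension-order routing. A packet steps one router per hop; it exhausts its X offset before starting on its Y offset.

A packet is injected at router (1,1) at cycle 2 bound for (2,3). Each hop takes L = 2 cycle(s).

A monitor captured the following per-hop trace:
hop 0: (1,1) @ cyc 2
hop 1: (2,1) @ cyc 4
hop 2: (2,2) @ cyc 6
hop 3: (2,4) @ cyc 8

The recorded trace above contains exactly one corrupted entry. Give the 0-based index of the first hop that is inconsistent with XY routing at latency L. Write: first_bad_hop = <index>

first_bad_hop = 3

  1: Δx=+1 Δy=+0 Δt=2 [ok]
  2: Δx=+0 Δy=+1 Δt=2 [ok]
  3: Δx=+0 Δy=+2 Δt=2 [BAD: non-unit step]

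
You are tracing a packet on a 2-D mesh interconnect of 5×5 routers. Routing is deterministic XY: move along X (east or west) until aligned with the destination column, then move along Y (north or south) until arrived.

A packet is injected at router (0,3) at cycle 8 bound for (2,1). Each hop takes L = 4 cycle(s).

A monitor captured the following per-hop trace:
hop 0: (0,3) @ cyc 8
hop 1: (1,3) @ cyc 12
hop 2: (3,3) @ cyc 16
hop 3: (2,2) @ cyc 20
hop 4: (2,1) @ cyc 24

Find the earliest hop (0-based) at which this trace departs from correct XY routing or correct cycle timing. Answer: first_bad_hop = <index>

first_bad_hop = 2

hop 1: step (+1,+0), +4 cyc — ok
hop 2: step (+2,+0), +4 cyc — BAD: non-unit step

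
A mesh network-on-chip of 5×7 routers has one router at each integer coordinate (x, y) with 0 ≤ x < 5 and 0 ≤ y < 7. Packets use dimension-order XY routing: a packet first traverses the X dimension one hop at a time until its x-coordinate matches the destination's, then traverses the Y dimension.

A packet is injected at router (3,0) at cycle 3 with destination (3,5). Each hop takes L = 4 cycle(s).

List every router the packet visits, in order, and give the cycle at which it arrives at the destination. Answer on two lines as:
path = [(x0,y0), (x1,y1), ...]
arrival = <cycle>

#0 — 3,0 | c3
#1 — 3,1 | c7 | N
#2 — 3,2 | c11 | N
#3 — 3,3 | c15 | N
#4 — 3,4 | c19 | N
#5 — 3,5 | c23 | N

path = [(3,0), (3,1), (3,2), (3,3), (3,4), (3,5)]
arrival = 23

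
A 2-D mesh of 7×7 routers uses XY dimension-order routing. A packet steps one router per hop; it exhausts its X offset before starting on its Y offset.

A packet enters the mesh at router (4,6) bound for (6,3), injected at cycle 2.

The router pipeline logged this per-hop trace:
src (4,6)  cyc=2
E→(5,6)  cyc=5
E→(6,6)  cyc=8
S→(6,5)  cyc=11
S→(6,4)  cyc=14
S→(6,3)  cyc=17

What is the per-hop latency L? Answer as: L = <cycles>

L = 3

Between hops 0 and 1 the cycle counter advances 5 − 2 = 3.
One hop costs L cycles, so L = 3.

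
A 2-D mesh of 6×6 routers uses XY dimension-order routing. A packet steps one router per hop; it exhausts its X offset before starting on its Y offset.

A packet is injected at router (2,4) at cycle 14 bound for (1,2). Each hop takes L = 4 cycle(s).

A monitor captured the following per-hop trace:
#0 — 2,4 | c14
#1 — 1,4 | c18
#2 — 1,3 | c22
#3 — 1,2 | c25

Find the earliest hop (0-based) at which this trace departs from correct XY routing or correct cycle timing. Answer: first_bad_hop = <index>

first_bad_hop = 3

check 1→ d=(-1,0) cyc+4: ok
check 2→ d=(0,-1) cyc+4: ok
check 3→ d=(0,-1) cyc+3: BAD: Δcyc=3≠L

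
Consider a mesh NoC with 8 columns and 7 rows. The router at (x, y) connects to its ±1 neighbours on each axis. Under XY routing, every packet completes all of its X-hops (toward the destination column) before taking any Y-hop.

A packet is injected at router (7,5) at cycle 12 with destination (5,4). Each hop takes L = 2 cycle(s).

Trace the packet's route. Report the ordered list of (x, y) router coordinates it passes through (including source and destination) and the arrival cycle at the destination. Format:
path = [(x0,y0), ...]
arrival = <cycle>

path = [(7,5), (6,5), (5,5), (5,4)]
arrival = 18

[0] x=7 y=5 t=12
[1] x=6 y=5 t=14 →W
[2] x=5 y=5 t=16 →W
[3] x=5 y=4 t=18 →S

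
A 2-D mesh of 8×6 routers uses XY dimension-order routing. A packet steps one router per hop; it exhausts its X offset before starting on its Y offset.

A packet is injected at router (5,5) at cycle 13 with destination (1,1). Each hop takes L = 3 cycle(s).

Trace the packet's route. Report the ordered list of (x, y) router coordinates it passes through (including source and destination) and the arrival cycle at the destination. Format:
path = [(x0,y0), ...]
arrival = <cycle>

path = [(5,5), (4,5), (3,5), (2,5), (1,5), (1,4), (1,3), (1,2), (1,1)]
arrival = 37

src (5,5)  cyc=13
W→(4,5)  cyc=16
W→(3,5)  cyc=19
W→(2,5)  cyc=22
W→(1,5)  cyc=25
S→(1,4)  cyc=28
S→(1,3)  cyc=31
S→(1,2)  cyc=34
S→(1,1)  cyc=37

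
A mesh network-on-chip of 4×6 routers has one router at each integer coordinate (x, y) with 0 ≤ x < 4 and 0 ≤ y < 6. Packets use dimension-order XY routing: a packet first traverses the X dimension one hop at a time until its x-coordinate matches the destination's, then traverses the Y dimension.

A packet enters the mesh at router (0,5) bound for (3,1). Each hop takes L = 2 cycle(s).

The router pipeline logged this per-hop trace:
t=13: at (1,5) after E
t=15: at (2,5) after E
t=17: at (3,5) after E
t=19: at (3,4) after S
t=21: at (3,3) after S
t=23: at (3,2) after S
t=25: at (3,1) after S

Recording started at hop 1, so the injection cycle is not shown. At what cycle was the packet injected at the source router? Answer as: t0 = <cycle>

The first recorded entry is hop 1 at cycle 13.
So t0 = 13 − 1·2 = 11.

t0 = 11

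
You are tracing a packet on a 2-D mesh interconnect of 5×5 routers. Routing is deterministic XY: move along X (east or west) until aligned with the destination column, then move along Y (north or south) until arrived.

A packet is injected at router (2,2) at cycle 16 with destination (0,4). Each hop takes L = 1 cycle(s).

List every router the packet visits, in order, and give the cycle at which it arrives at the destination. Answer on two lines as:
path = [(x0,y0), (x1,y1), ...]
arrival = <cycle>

#0 — 2,2 | c16
#1 — 1,2 | c17 | W
#2 — 0,2 | c18 | W
#3 — 0,3 | c19 | N
#4 — 0,4 | c20 | N

path = [(2,2), (1,2), (0,2), (0,3), (0,4)]
arrival = 20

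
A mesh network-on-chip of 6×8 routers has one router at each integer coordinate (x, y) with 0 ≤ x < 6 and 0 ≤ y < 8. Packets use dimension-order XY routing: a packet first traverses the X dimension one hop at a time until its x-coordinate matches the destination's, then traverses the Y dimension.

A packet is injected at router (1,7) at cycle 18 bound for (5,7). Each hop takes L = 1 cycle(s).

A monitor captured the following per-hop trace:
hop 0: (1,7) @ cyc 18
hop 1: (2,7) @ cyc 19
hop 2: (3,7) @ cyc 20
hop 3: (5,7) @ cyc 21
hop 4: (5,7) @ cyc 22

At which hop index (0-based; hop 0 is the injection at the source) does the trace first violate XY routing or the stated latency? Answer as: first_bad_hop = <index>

first_bad_hop = 3

  1: Δx=+1 Δy=+0 Δt=1 [ok]
  2: Δx=+1 Δy=+0 Δt=1 [ok]
  3: Δx=+2 Δy=+0 Δt=1 [BAD: non-unit step]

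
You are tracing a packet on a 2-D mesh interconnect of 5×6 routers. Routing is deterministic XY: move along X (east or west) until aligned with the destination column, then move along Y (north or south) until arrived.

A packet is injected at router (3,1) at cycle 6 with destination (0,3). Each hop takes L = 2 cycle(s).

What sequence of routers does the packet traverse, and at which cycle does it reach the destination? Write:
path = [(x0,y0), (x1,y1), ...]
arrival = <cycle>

t=6: at (3,1)
t=8: at (2,1) after W
t=10: at (1,1) after W
t=12: at (0,1) after W
t=14: at (0,2) after N
t=16: at (0,3) after N

path = [(3,1), (2,1), (1,1), (0,1), (0,2), (0,3)]
arrival = 16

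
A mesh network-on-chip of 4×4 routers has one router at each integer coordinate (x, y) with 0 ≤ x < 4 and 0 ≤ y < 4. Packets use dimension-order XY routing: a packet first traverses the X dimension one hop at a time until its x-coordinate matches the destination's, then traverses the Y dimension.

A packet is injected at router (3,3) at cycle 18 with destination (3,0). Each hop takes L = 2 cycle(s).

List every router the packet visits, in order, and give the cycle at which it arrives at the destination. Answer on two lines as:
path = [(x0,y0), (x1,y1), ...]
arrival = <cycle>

hop 0: (3,3) @ cyc 18
hop 1: (3,2) @ cyc 20  [S]
hop 2: (3,1) @ cyc 22  [S]
hop 3: (3,0) @ cyc 24  [S]

path = [(3,3), (3,2), (3,1), (3,0)]
arrival = 24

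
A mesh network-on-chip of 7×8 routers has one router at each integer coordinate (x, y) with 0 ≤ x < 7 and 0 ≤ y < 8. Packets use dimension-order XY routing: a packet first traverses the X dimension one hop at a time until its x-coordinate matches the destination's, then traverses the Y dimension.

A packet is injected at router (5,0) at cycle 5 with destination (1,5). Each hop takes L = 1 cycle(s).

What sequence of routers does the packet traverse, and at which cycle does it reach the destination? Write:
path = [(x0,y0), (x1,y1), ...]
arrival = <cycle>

path = [(5,0), (4,0), (3,0), (2,0), (1,0), (1,1), (1,2), (1,3), (1,4), (1,5)]
arrival = 14

hop 0: (5,0) @ cyc 5
hop 1: (4,0) @ cyc 6  [W]
hop 2: (3,0) @ cyc 7  [W]
hop 3: (2,0) @ cyc 8  [W]
hop 4: (1,0) @ cyc 9  [W]
hop 5: (1,1) @ cyc 10  [N]
hop 6: (1,2) @ cyc 11  [N]
hop 7: (1,3) @ cyc 12  [N]
hop 8: (1,4) @ cyc 13  [N]
hop 9: (1,5) @ cyc 14  [N]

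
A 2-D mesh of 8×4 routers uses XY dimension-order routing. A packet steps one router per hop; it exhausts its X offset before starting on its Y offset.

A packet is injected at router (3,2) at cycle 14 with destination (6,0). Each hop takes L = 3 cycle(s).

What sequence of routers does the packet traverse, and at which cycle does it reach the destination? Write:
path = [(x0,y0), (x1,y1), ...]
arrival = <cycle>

t=14: at (3,2)
t=17: at (4,2) after E
t=20: at (5,2) after E
t=23: at (6,2) after E
t=26: at (6,1) after S
t=29: at (6,0) after S

path = [(3,2), (4,2), (5,2), (6,2), (6,1), (6,0)]
arrival = 29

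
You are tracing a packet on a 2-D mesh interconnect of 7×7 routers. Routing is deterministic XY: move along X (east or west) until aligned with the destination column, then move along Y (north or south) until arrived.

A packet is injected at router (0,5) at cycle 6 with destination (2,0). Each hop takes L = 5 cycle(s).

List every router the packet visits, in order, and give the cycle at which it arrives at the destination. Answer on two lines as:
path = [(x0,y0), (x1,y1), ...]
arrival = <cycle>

  0. router=(0,5) cycle=6 (inject)
  1. router=(1,5) cycle=11 dir=E
  2. router=(2,5) cycle=16 dir=E
  3. router=(2,4) cycle=21 dir=S
  4. router=(2,3) cycle=26 dir=S
  5. router=(2,2) cycle=31 dir=S
  6. router=(2,1) cycle=36 dir=S
  7. router=(2,0) cycle=41 dir=S

path = [(0,5), (1,5), (2,5), (2,4), (2,3), (2,2), (2,1), (2,0)]
arrival = 41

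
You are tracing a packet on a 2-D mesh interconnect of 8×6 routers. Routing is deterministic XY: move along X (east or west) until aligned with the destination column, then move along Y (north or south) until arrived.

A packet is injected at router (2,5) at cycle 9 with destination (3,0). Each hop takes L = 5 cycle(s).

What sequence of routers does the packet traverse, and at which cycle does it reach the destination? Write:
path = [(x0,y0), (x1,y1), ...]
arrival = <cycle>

t=9: at (2,5)
t=14: at (3,5) after E
t=19: at (3,4) after S
t=24: at (3,3) after S
t=29: at (3,2) after S
t=34: at (3,1) after S
t=39: at (3,0) after S

path = [(2,5), (3,5), (3,4), (3,3), (3,2), (3,1), (3,0)]
arrival = 39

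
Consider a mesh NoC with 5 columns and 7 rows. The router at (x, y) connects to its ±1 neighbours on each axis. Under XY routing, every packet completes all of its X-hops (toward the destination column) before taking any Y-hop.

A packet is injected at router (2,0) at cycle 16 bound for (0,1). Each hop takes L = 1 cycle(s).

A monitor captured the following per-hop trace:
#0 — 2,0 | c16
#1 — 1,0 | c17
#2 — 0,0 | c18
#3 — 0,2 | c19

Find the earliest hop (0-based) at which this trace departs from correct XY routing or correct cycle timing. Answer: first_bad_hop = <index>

hop 1: step (-1,+0), +1 cyc — ok
hop 2: step (-1,+0), +1 cyc — ok
hop 3: step (+0,+2), +1 cyc — BAD: non-unit step

first_bad_hop = 3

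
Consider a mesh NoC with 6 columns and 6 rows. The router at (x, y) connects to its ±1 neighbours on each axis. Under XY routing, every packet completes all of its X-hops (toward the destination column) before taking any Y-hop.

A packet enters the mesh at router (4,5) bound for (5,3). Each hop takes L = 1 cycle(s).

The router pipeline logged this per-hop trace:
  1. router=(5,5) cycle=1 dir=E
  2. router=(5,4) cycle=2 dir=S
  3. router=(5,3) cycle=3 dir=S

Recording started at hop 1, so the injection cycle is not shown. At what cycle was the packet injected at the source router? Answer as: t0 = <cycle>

cyc[1] = 1 and cyc[k] = t0 + k·L for every k.
So t0 = 1 − 1·1 = 0.

t0 = 0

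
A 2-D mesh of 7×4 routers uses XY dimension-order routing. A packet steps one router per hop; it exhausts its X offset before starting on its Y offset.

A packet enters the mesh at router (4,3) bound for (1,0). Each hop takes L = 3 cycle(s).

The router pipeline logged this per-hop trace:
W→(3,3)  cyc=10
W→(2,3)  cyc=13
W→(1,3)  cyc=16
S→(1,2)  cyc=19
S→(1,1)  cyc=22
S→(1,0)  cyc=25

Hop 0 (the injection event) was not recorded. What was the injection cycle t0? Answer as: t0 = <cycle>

t0 = 7

The first recorded entry is hop 1 at cycle 10.
t0 = cyc[1] − L = 10 − 3 = 7.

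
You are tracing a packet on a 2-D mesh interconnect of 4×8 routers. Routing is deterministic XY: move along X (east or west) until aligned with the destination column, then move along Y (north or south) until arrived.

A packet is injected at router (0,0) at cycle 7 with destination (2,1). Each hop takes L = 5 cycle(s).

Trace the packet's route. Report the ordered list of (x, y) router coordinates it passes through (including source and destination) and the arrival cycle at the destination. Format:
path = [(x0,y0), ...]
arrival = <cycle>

  0. router=(0,0) cycle=7 (inject)
  1. router=(1,0) cycle=12 dir=E
  2. router=(2,0) cycle=17 dir=E
  3. router=(2,1) cycle=22 dir=N

path = [(0,0), (1,0), (2,0), (2,1)]
arrival = 22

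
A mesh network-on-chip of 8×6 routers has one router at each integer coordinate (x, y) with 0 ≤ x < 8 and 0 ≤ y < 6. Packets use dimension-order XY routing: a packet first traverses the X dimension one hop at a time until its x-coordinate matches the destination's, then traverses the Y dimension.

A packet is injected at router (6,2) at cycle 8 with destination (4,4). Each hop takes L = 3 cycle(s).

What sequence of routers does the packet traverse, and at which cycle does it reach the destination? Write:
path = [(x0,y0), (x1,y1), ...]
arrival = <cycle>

  0. router=(6,2) cycle=8 (inject)
  1. router=(5,2) cycle=11 dir=W
  2. router=(4,2) cycle=14 dir=W
  3. router=(4,3) cycle=17 dir=N
  4. router=(4,4) cycle=20 dir=N

path = [(6,2), (5,2), (4,2), (4,3), (4,4)]
arrival = 20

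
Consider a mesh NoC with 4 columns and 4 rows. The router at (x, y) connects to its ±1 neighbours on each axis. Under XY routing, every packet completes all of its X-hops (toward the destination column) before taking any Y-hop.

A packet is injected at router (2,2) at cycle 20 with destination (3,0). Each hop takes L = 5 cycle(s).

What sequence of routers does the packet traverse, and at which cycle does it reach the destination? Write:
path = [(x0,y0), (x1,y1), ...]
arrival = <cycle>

path = [(2,2), (3,2), (3,1), (3,0)]
arrival = 35

[0] x=2 y=2 t=20
[1] x=3 y=2 t=25 →E
[2] x=3 y=1 t=30 →S
[3] x=3 y=0 t=35 →S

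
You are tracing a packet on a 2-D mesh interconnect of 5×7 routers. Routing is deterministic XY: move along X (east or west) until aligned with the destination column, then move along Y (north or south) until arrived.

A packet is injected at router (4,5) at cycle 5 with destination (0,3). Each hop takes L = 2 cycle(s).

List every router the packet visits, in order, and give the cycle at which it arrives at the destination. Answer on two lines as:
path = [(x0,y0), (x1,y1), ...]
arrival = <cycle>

[0] x=4 y=5 t=5
[1] x=3 y=5 t=7 →W
[2] x=2 y=5 t=9 →W
[3] x=1 y=5 t=11 →W
[4] x=0 y=5 t=13 →W
[5] x=0 y=4 t=15 →S
[6] x=0 y=3 t=17 →S

path = [(4,5), (3,5), (2,5), (1,5), (0,5), (0,4), (0,3)]
arrival = 17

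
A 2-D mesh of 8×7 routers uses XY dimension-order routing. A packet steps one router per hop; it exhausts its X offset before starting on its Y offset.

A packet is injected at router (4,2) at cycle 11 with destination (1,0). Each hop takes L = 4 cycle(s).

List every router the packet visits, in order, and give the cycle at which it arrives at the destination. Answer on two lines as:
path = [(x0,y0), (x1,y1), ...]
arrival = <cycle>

[0] x=4 y=2 t=11
[1] x=3 y=2 t=15 →W
[2] x=2 y=2 t=19 →W
[3] x=1 y=2 t=23 →W
[4] x=1 y=1 t=27 →S
[5] x=1 y=0 t=31 →S

path = [(4,2), (3,2), (2,2), (1,2), (1,1), (1,0)]
arrival = 31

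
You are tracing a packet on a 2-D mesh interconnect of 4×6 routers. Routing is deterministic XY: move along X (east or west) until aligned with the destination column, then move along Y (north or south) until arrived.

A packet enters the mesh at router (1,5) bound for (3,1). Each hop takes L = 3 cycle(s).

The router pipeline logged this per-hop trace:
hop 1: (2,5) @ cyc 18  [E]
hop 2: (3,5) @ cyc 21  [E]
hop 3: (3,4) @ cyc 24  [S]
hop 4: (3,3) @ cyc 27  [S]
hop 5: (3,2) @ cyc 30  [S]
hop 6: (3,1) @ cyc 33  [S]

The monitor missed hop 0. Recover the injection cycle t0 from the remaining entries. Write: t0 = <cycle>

cyc[1] = 18 and cyc[k] = t0 + k·L for every k.
Therefore t0 = 18 − L = 15.

t0 = 15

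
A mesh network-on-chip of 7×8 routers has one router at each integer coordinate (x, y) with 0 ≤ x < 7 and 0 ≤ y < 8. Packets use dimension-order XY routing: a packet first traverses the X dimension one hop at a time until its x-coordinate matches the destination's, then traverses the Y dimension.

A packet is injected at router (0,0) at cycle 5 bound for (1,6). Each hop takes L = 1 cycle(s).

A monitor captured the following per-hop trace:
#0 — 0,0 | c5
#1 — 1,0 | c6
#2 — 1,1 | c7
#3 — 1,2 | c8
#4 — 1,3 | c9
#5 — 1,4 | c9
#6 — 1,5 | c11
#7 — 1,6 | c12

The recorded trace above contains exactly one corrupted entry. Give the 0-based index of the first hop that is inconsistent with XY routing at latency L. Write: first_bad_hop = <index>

first_bad_hop = 5

[1] (+1,+0) / 1c ⇒ ok
[2] (+0,+1) / 1c ⇒ ok
[3] (+0,+1) / 1c ⇒ ok
[4] (+0,+1) / 1c ⇒ ok
[5] (+0,+1) / 0c ⇒ BAD: Δcyc=0≠L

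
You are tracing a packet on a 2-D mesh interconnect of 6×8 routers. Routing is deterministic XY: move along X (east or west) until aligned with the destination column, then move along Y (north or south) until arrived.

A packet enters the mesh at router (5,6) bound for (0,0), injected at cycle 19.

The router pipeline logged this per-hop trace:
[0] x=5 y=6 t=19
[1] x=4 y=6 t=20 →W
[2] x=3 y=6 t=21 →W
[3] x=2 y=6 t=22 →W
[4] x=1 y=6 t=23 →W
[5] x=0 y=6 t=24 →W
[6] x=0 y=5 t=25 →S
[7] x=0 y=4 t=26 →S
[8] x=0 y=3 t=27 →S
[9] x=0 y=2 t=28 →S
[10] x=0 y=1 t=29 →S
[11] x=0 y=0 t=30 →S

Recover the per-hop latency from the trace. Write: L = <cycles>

L = 1

cyc[1] − cyc[0] = 20 − 19 = 1.
That increment is L by definition: L = 1.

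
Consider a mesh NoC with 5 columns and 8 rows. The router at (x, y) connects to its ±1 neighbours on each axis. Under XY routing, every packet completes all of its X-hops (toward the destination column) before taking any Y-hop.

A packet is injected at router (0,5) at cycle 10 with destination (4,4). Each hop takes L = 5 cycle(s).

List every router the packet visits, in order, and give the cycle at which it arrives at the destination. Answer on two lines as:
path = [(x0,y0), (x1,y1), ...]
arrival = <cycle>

hop 0: (0,5) @ cyc 10
hop 1: (1,5) @ cyc 15  [E]
hop 2: (2,5) @ cyc 20  [E]
hop 3: (3,5) @ cyc 25  [E]
hop 4: (4,5) @ cyc 30  [E]
hop 5: (4,4) @ cyc 35  [S]

path = [(0,5), (1,5), (2,5), (3,5), (4,5), (4,4)]
arrival = 35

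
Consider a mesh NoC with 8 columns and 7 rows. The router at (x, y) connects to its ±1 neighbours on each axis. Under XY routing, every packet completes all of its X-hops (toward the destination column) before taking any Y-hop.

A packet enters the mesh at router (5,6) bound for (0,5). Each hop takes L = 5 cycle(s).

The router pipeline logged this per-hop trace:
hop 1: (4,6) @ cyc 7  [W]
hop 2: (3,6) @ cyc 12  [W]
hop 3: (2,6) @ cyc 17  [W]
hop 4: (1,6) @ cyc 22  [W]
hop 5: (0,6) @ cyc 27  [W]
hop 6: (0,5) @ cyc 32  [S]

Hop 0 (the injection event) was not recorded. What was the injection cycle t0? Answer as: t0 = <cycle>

t0 = 2

At hop 1 the cycle is 7; in general cyc_k = t0 + kL.
Therefore t0 = 7 − L = 2.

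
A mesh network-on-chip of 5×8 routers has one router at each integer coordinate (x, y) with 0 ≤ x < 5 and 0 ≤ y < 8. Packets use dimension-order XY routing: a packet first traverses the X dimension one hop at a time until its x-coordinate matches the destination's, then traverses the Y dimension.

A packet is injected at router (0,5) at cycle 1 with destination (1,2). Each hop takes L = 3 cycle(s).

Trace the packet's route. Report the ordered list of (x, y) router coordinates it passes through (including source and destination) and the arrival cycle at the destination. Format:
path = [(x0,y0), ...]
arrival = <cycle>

path = [(0,5), (1,5), (1,4), (1,3), (1,2)]
arrival = 13

t=1: at (0,5)
t=4: at (1,5) after E
t=7: at (1,4) after S
t=10: at (1,3) after S
t=13: at (1,2) after S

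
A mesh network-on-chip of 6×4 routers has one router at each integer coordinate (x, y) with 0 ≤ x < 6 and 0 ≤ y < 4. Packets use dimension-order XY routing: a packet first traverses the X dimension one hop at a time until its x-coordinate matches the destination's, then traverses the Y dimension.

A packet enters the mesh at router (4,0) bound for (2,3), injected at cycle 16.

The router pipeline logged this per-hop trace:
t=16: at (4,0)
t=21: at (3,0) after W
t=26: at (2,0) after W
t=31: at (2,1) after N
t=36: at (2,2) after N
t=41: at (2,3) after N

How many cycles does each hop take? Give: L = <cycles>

L = 5

cyc[1] − cyc[0] = 21 − 16 = 5.
Per-hop latency L = Δcyc = 5.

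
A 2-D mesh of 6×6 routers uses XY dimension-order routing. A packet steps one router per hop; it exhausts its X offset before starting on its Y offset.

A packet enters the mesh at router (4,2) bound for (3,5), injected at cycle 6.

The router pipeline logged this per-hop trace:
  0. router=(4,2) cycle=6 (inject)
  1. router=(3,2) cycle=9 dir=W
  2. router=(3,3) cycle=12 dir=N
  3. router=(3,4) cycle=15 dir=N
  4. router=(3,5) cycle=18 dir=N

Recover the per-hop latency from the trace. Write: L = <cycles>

L = 3

Δcyc across hop 0→1: 9 − 6 = 3.
That increment is L by definition: L = 3.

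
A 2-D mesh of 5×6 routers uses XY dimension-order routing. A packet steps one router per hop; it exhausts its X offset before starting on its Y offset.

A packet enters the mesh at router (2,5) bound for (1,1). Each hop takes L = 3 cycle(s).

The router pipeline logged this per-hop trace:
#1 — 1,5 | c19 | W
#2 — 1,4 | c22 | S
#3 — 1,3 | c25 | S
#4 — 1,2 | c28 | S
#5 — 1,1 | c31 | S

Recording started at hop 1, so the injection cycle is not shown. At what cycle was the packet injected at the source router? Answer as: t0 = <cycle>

Hop 1 reached at cycle 19; hop k is at t0 + k·L.
Subtract one hop: t0 = 19 − 3 = 16.

t0 = 16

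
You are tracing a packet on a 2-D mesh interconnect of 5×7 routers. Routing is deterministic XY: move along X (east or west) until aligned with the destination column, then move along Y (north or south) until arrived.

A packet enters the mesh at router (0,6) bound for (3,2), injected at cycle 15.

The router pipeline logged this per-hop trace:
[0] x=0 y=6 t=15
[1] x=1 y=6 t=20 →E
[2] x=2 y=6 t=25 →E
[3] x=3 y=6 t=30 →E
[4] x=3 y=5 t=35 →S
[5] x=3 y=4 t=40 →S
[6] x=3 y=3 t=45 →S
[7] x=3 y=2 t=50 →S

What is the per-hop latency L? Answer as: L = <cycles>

L = 5

cyc[1] − cyc[0] = 20 − 15 = 5.
That increment is L by definition: L = 5.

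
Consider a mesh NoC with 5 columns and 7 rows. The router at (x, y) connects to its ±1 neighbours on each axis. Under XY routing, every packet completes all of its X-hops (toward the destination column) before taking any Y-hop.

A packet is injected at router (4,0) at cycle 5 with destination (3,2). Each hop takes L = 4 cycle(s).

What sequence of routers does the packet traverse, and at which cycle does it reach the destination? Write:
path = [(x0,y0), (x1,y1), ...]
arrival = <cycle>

  0. router=(4,0) cycle=5 (inject)
  1. router=(3,0) cycle=9 dir=W
  2. router=(3,1) cycle=13 dir=N
  3. router=(3,2) cycle=17 dir=N

path = [(4,0), (3,0), (3,1), (3,2)]
arrival = 17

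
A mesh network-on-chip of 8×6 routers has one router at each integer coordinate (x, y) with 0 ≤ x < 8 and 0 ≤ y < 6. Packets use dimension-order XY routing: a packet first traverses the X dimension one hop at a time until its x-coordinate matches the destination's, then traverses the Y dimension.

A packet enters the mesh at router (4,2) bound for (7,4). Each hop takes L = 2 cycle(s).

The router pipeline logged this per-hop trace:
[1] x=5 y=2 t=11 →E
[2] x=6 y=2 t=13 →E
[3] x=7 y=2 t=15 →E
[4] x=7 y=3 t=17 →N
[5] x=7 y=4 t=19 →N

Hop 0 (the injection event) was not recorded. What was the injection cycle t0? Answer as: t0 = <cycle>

t0 = 9

The first recorded entry is hop 1 at cycle 11.
Subtract one hop: t0 = 11 − 2 = 9.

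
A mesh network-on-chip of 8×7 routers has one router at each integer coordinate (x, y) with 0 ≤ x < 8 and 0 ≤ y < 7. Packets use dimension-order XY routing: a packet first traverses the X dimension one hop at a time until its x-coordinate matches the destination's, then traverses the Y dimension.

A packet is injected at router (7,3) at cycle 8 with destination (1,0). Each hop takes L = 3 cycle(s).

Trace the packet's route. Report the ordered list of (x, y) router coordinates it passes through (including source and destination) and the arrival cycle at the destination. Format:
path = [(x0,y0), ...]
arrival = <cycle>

  0. router=(7,3) cycle=8 (inject)
  1. router=(6,3) cycle=11 dir=W
  2. router=(5,3) cycle=14 dir=W
  3. router=(4,3) cycle=17 dir=W
  4. router=(3,3) cycle=20 dir=W
  5. router=(2,3) cycle=23 dir=W
  6. router=(1,3) cycle=26 dir=W
  7. router=(1,2) cycle=29 dir=S
  8. router=(1,1) cycle=32 dir=S
  9. router=(1,0) cycle=35 dir=S

path = [(7,3), (6,3), (5,3), (4,3), (3,3), (2,3), (1,3), (1,2), (1,1), (1,0)]
arrival = 35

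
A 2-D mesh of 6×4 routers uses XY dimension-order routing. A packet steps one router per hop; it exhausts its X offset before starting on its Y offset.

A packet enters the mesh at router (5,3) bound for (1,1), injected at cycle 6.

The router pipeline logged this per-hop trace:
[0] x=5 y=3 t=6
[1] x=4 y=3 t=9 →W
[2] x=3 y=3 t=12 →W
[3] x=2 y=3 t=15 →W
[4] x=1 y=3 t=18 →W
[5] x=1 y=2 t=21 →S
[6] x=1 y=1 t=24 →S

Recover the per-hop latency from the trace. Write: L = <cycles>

L = 3

cyc[1] − cyc[0] = 9 − 6 = 3.
That increment is L by definition: L = 3.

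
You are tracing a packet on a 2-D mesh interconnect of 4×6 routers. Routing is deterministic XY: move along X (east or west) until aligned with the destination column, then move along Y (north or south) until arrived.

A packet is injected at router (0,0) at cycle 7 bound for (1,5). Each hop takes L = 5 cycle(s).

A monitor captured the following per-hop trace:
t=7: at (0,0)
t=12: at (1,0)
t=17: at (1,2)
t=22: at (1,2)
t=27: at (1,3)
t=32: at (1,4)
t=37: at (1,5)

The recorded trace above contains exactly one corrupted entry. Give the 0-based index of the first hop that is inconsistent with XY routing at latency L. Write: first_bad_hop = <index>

first_bad_hop = 2

[1] (+1,+0) / 5c ⇒ ok
[2] (+0,+2) / 5c ⇒ BAD: non-unit step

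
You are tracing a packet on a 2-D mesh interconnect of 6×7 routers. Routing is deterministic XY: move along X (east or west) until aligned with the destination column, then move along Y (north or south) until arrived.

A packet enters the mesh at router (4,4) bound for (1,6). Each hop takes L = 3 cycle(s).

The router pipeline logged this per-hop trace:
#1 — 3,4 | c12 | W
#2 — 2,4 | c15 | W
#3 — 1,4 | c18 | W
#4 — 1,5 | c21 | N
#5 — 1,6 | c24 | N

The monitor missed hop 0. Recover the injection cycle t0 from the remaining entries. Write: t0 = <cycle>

t0 = 9

At hop 1 the cycle is 12; in general cyc_k = t0 + kL.
So t0 = 12 − 1·3 = 9.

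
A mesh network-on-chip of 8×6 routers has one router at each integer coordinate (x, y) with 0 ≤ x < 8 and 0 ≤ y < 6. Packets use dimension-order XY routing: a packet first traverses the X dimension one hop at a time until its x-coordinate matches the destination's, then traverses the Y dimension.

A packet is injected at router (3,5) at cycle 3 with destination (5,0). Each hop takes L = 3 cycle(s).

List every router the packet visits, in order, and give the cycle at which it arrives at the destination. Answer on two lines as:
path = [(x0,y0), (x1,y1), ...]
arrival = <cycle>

#0 — 3,5 | c3
#1 — 4,5 | c6 | E
#2 — 5,5 | c9 | E
#3 — 5,4 | c12 | S
#4 — 5,3 | c15 | S
#5 — 5,2 | c18 | S
#6 — 5,1 | c21 | S
#7 — 5,0 | c24 | S

path = [(3,5), (4,5), (5,5), (5,4), (5,3), (5,2), (5,1), (5,0)]
arrival = 24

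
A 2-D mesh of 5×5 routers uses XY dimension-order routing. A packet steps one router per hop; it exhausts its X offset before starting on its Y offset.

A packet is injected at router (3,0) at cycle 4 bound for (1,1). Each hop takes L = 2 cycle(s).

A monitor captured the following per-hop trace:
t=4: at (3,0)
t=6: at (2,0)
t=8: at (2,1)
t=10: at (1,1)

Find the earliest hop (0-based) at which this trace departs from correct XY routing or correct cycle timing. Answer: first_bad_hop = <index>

first_bad_hop = 2

check 1→ d=(-1,0) cyc+2: ok
check 2→ d=(0,1) cyc+2: BAD: Y-move but x=2≠1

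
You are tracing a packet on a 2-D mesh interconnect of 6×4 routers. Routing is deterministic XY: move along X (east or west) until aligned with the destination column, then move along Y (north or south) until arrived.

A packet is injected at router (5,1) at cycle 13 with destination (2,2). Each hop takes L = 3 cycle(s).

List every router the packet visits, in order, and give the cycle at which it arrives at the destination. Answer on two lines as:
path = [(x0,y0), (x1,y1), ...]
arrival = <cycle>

path = [(5,1), (4,1), (3,1), (2,1), (2,2)]
arrival = 25

[0] x=5 y=1 t=13
[1] x=4 y=1 t=16 →W
[2] x=3 y=1 t=19 →W
[3] x=2 y=1 t=22 →W
[4] x=2 y=2 t=25 →N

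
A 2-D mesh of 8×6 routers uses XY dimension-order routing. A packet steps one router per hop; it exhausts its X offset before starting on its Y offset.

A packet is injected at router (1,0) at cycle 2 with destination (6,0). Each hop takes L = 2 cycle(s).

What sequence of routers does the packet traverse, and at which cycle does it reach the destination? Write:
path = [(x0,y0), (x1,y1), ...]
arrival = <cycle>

path = [(1,0), (2,0), (3,0), (4,0), (5,0), (6,0)]
arrival = 12

t=2: at (1,0)
t=4: at (2,0) after E
t=6: at (3,0) after E
t=8: at (4,0) after E
t=10: at (5,0) after E
t=12: at (6,0) after E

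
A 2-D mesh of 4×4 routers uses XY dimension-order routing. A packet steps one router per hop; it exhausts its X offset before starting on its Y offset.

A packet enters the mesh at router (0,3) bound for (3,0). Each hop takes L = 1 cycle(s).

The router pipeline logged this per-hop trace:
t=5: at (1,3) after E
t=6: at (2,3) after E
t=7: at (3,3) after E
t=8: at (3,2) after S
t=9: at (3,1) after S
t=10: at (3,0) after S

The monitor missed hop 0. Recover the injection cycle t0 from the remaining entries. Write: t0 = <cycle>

t0 = 4

At hop 1 the cycle is 5; in general cyc_k = t0 + kL.
Therefore t0 = 5 − L = 4.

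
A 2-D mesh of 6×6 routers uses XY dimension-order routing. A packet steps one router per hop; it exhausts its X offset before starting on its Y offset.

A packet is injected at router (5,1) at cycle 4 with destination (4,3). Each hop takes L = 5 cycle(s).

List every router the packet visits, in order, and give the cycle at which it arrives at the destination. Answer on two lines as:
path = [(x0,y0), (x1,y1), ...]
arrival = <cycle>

path = [(5,1), (4,1), (4,2), (4,3)]
arrival = 19

t=4: at (5,1)
t=9: at (4,1) after W
t=14: at (4,2) after N
t=19: at (4,3) after N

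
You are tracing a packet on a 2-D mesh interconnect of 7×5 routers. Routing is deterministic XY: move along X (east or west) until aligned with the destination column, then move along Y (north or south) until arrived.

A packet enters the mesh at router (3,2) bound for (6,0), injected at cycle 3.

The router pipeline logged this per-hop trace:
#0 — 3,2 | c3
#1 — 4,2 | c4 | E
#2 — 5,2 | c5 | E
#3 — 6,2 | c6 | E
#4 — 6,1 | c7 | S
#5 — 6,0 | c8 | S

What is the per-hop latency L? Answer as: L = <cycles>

cyc[1] − cyc[0] = 4 − 3 = 1.
Per-hop latency L = Δcyc = 1.

L = 1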